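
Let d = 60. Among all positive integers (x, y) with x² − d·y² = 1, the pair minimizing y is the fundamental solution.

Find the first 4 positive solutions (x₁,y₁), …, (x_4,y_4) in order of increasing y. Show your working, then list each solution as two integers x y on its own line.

31 4
1921 248
119071 15372
7380481 952816

d=60: √d = [7; 1,2,1,14] (ℓ=4, even), read p_3/q_3
k=0  a_k=7  p_k/q_k = 7/1
k=1  a_k=1  p_k/q_k = 8/1
k=2  a_k=2  p_k/q_k = 23/3
k=3  a_k=1  p_k/q_k = 31/4
(x₁, y₁) = (31, 4);  31² − 60·4² = 1 ✓
k=2:  x_2 = 31·31+60·4·4 = 1921,  y_2 = 31·4+4·31 = 248
k=3:  x_3 = 31·1921+60·4·248 = 119071,  y_3 = 31·248+4·1921 = 15372
k=4:  x_4 = 31·119071+60·4·15372 = 7380481,  y_4 = 31·15372+4·119071 = 952816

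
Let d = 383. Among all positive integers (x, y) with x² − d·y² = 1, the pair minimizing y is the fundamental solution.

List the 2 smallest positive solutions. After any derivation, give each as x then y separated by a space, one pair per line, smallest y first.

[19; 1,1,3,19,3,1,1,38] for √383; ℓ=8 ⇒ convergent index 7
k=0  a_k=19  p_k/q_k = 19/1
…
k=2  a_k=1  p_k/q_k = 39/2
k=3  a_k=3  p_k/q_k = 137/7
k=4  a_k=19  p_k/q_k = 2642/135
k=5  a_k=3  p_k/q_k = 8063/412
k=6  a_k=1  p_k/q_k = 10705/547
k=7  a_k=1  p_k/q_k = 18768/959
(x₁, y₁) = (18768, 959);  18768² − 383·959² = 1 ✓
n=2: (18768,959)∘(18768,959) = (18768·18768+383·959·959, 18768·959+959·18768) = (704475647,35997024)

18768 959
704475647 35997024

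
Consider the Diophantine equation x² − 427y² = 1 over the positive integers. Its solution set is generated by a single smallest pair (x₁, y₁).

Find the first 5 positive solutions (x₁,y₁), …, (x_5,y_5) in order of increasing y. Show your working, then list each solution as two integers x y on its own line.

√427 = [20; 1,1,1,40, …], period ℓ=4 (even) → k=3
k=0  a_k=20  p_k/q_k = 20/1
k=1  a_k=1  p_k/q_k = 21/1
k=2  a_k=1  p_k/q_k = 41/2
k=3  a_k=1  p_k/q_k = 62/3
(x₁, y₁) = (62, 3);  62² − 427·3² = 1 ✓
n=2: (62,3)∘(62,3) = (62·62+427·3·3, 62·3+3·62) = (7687,372)
n=3: (7687,372)∘(62,3) = (62·7687+427·3·372, 62·372+3·7687) = (953126,46125)
n=4: (953126,46125)∘(62,3) = (62·953126+427·3·46125, 62·46125+3·953126) = (118179937,5719128)
n=5: (118179937,5719128)∘(62,3) = (62·118179937+427·3·5719128, 62·5719128+3·118179937) = (14653359062,709125747)

62 3
7687 372
953126 46125
118179937 5719128
14653359062 709125747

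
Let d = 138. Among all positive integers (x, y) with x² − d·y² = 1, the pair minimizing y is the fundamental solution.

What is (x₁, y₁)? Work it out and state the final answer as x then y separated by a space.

[11; 1,2,1,22] for √138; ℓ=4 ⇒ convergent index 3
i=0: a=11 ⇒ p=11, q=1
i=1: a=1 ⇒ p=12, q=1
i=2: a=2 ⇒ p=35, q=3
i=3: a=1 ⇒ p=47, q=4
→ (47, 4).  Check: 47²=2209, 138·4²=2208, difference 1.

47 4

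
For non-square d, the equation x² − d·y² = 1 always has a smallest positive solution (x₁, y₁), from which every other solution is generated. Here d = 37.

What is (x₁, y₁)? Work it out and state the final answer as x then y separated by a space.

d=37: √d = [6; 12] (ℓ=1, odd), read p_1/q_1
k=0  a_k=6  p_k/q_k = 6/1
k=1  a_k=12  p_k/q_k = 73/12
fundamental: x₁=73, y₁=12  (since 5329 − 37·144 = 1)

73 12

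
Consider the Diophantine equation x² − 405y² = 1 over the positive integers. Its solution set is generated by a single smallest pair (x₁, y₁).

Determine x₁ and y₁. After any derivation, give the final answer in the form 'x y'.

d=405: √d = [20; 8,40] (ℓ=2, even), read p_1/q_1
step 0: (20, 1)  from 20·(1,0) + (0,1)
step 1: (161, 8)  from 8·(20,1) + (1,0)
→ (161, 8).  Check: 161²=25921, 405·8²=25920, difference 1.

161 8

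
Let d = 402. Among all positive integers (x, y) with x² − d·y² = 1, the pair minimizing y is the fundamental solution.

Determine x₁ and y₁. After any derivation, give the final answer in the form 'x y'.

401 20

[20; 20,40] for √402; ℓ=2 ⇒ convergent index 1
k=0  a_k=20  p_k/q_k = 20/1
k=1  a_k=20  p_k/q_k = 401/20
→ (401, 20).  Check: 401²=160801, 402·20²=160800, difference 1.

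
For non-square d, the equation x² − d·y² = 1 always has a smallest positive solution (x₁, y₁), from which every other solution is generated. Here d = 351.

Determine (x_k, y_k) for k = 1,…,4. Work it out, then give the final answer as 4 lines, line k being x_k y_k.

[18; 1,2,1,3,2,2,2,3,1,2,1,36] for √351; ℓ=12 ⇒ convergent index 11
i=0: a=18 ⇒ p=18, q=1
…
i=8: a=3 ⇒ p=12796, q=683
…
i=10: a=2 ⇒ p=45882, q=2449
i=11: a=1 ⇒ p=62425, q=3332
→ (62425, 3332).  Check: 62425²=3896880625, 351·3332²=3896880624, difference 1.
(62425+3332√351)^2 = 7793761249 + 416000200√351
(62425+3332√351)^3 = 973051091875225 + 51937624966668√351
(62425+3332√351)^4 = 121485428812828080001 + 6484412476672499600√351

62425 3332
7793761249 416000200
973051091875225 51937624966668
121485428812828080001 6484412476672499600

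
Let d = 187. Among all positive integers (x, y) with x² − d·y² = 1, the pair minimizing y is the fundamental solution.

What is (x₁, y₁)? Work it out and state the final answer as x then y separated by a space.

√187 → a₀=13, period (1,2,13,2,1,26); ℓ=6 even so k=5
step 0: (13, 1)  from 13·(1,0) + (0,1)
…
step 3: (547, 40)  from 13·(41,3) + (14,1)
step 4: (1135, 83)  from 2·(547,40) + (41,3)
step 5: (1682, 123)  from 1·(1135,83) + (547,40)
(x₁, y₁) = (1682, 123);  1682² − 187·123² = 1 ✓

1682 123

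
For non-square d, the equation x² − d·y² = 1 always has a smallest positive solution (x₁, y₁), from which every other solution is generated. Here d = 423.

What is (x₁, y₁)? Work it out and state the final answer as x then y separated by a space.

4607 224

[20; 1,1,3,4,3,1,1,40] for √423; ℓ=8 ⇒ convergent index 7
a_0=20:  p_0=20·1+0=20,  q_0=20·0+1=1
…
a_2=1:  p_2=1·21+20=41,  q_2=1·1+1=2
a_3=3:  p_3=3·41+21=144,  q_3=3·2+1=7
…
a_5=3:  p_5=3·617+144=1995,  q_5=3·30+7=97
a_6=1:  p_6=1·1995+617=2612,  q_6=1·97+30=127
a_7=1:  p_7=1·2612+1995=4607,  q_7=1·127+97=224
fundamental: x₁=4607, y₁=224  (since 21224449 − 423·50176 = 1)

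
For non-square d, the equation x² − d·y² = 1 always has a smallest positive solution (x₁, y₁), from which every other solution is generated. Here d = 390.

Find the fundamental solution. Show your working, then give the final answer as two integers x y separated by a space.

√390 = [19; 1,2,1,38, …], period ℓ=4 (even) → k=3
k=0  a_k=19  p_k/q_k = 19/1
…
k=2  a_k=2  p_k/q_k = 59/3
k=3  a_k=1  p_k/q_k = 79/4
→ (79, 4).  Check: 79²=6241, 390·4²=6240, difference 1.

79 4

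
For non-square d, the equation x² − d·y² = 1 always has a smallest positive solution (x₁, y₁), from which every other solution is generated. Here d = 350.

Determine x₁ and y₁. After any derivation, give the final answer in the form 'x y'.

449 24

d=350: √d = [18; 1,2,2,2,1,36] (ℓ=6, even), read p_5/q_5
step 0: (18, 1)  from 18·(1,0) + (0,1)
step 1: (19, 1)  from 1·(18,1) + (1,0)
step 2: (56, 3)  from 2·(19,1) + (18,1)
step 3: (131, 7)  from 2·(56,3) + (19,1)
step 4: (318, 17)  from 2·(131,7) + (56,3)
step 5: (449, 24)  from 1·(318,17) + (131,7)
(x₁, y₁) = (449, 24);  449² − 350·24² = 1 ✓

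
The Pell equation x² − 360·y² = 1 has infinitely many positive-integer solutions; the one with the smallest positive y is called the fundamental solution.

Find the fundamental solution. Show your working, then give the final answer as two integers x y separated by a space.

[18; 1,36] for √360; ℓ=2 ⇒ convergent index 1
step 0: (18, 1)  from 18·(1,0) + (0,1)
step 1: (19, 1)  from 1·(18,1) + (1,0)
(x₁, y₁) = (19, 1);  19² − 360·1² = 1 ✓

19 1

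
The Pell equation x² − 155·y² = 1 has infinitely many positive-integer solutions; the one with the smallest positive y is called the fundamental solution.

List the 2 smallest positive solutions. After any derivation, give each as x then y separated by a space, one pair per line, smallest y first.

d=155: √d = [12; 2,4,2,24] (ℓ=4, even), read p_3/q_3
k=0  a_k=12  p_k/q_k = 12/1
…
k=2  a_k=4  p_k/q_k = 112/9
k=3  a_k=2  p_k/q_k = 249/20
fundamental: x₁=249, y₁=20  (since 62001 − 155·400 = 1)
n=2: (249,20)∘(249,20) = (249·249+155·20·20, 249·20+20·249) = (124001,9960)

249 20
124001 9960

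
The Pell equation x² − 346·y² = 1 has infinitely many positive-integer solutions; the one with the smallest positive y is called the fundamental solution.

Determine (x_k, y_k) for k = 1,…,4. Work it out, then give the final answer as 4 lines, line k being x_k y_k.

17299 930
598510801 32176140
20707276675699 1113230090790
716430357827323201 38515534648976280

[18; 1,1,1,1,36] for √346; ℓ=5 ⇒ convergent index 9
i=0: a=18 ⇒ p=18, q=1
i=1: a=1 ⇒ p=19, q=1
…
i=5: a=36 ⇒ p=3404, q=183
…
i=7: a=1 ⇒ p=6901, q=371
i=8: a=1 ⇒ p=10398, q=559
i=9: a=1 ⇒ p=17299, q=930
(x₁, y₁) = (17299, 930);  17299² − 346·930² = 1 ✓
(17299+930√346)^2 = 598510801 + 32176140√346
(17299+930√346)^3 = 20707276675699 + 1113230090790√346
(17299+930√346)^4 = 716430357827323201 + 38515534648976280√346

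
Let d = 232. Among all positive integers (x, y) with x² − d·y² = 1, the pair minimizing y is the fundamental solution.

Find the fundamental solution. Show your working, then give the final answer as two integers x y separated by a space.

19603 1287

[15; 4,3,7,3,4,30] for √232; ℓ=6 ⇒ convergent index 5
a_0=15:  p_0=15·1+0=15,  q_0=15·0+1=1
…
a_2=3:  p_2=3·61+15=198,  q_2=3·4+1=13
…
a_4=3:  p_4=3·1447+198=4539,  q_4=3·95+13=298
a_5=4:  p_5=4·4539+1447=19603,  q_5=4·298+95=1287
→ (19603, 1287).  Check: 19603²=384277609, 232·1287²=384277608, difference 1.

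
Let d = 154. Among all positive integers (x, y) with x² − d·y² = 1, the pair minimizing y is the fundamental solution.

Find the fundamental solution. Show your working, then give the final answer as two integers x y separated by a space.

d=154: √d = [12; 2,2,3,1,2,1,3,2,2,24] (ℓ=10, even), read p_9/q_9
step 0: (12, 1)  from 12·(1,0) + (0,1)
step 1: (25, 2)  from 2·(12,1) + (1,0)
step 2: (62, 5)  from 2·(25,2) + (12,1)
…
step 6: (1030, 83)  from 1·(757,61) + (273,22)
step 7: (3847, 310)  from 3·(1030,83) + (757,61)
step 8: (8724, 703)  from 2·(3847,310) + (1030,83)
step 9: (21295, 1716)  from 2·(8724,703) + (3847,310)
→ (21295, 1716).  Check: 21295²=453477025, 154·1716²=453477024, difference 1.

21295 1716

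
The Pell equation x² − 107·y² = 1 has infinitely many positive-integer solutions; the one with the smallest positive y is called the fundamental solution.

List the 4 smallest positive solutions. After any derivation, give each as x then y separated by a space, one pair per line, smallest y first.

962 93
1850887 178932
3561105626 344265075
6851565373537 662365825368

d=107: √d = [10; 2,1,9,1,2,20] (ℓ=6, even), read p_5/q_5
k=0  a_k=10  p_k/q_k = 10/1
…
k=2  a_k=1  p_k/q_k = 31/3
…
k=4  a_k=1  p_k/q_k = 331/32
k=5  a_k=2  p_k/q_k = 962/93
(x₁, y₁) = (962, 93);  962² − 107·93² = 1 ✓
n=2: (962,93)∘(962,93) = (962·962+107·93·93, 962·93+93·962) = (1850887,178932)
n=3: (1850887,178932)∘(962,93) = (962·1850887+107·93·178932, 962·178932+93·1850887) = (3561105626,344265075)
n=4: (3561105626,344265075)∘(962,93) = (962·3561105626+107·93·344265075, 962·344265075+93·3561105626) = (6851565373537,662365825368)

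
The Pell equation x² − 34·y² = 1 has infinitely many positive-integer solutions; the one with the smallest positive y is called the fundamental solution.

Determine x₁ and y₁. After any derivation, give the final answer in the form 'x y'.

35 6

[5; 1,4,1,10] for √34; ℓ=4 ⇒ convergent index 3
i=0: a=5 ⇒ p=5, q=1
…
i=2: a=4 ⇒ p=29, q=5
i=3: a=1 ⇒ p=35, q=6
(x₁, y₁) = (35, 6);  35² − 34·6² = 1 ✓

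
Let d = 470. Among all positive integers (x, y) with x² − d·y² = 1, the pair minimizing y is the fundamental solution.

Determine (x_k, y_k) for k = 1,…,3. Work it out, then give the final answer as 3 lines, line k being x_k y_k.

d=470: √d = [21; 1,2,8,2,1,42] (ℓ=6, even), read p_5/q_5
step 0: (21, 1)  from 21·(1,0) + (0,1)
step 1: (22, 1)  from 1·(21,1) + (1,0)
…
step 3: (542, 25)  from 8·(65,3) + (22,1)
step 4: (1149, 53)  from 2·(542,25) + (65,3)
step 5: (1691, 78)  from 1·(1149,53) + (542,25)
fundamental: x₁=1691, y₁=78  (since 2859481 − 470·6084 = 1)
k=2:  x_2 = 1691·1691+470·78·78 = 5718961,  y_2 = 1691·78+78·1691 = 263796
k=3:  x_3 = 1691·5718961+470·78·263796 = 19341524411,  y_3 = 1691·263796+78·5718961 = 892157994

1691 78
5718961 263796
19341524411 892157994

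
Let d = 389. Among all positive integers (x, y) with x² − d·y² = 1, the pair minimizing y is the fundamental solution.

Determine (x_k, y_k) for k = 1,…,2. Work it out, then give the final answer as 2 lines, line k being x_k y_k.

3287049 166660
21609382256801 1095639172680

[19; 1,2,1,1,1,1,2,1,38] for √389; ℓ=9 ⇒ convergent index 17
k=0  a_k=19  p_k/q_k = 19/1
…
k=3  a_k=1  p_k/q_k = 79/4
k=4  a_k=1  p_k/q_k = 138/7
…
k=6  a_k=1  p_k/q_k = 355/18
k=7  a_k=2  p_k/q_k = 927/47
k=8  a_k=1  p_k/q_k = 1282/65
…
k=11  a_k=2  p_k/q_k = 151493/7681
k=12  a_k=1  p_k/q_k = 202418/10263
k=13  a_k=1  p_k/q_k = 353911/17944
k=14  a_k=1  p_k/q_k = 556329/28207
k=15  a_k=1  p_k/q_k = 910240/46151
k=16  a_k=2  p_k/q_k = 2376809/120509
k=17  a_k=1  p_k/q_k = 3287049/166660
(x₁, y₁) = (3287049, 166660);  3287049² − 389·166660² = 1 ✓
(x_2, y_2) = (3287049·3287049 + 389·166660·166660, 3287049·166660 + 166660·3287049) = (21609382256801, 1095639172680)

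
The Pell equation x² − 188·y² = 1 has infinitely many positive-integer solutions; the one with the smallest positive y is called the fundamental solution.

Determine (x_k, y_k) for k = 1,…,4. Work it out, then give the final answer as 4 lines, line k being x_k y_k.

4607 336
42448897 3095904
391124132351 28525659120
3603817713033217 262835420035776

√188 = [13; 1,2,2,6,2,2,1,26, …], period ℓ=8 (even) → k=7
k=0  a_k=13  p_k/q_k = 13/1
k=1  a_k=1  p_k/q_k = 14/1
k=2  a_k=2  p_k/q_k = 41/3
k=3  a_k=2  p_k/q_k = 96/7
…
k=6  a_k=2  p_k/q_k = 3277/239
k=7  a_k=1  p_k/q_k = 4607/336
→ (4607, 336).  Check: 4607²=21224449, 188·336²=21224448, difference 1.
(x_2, y_2) = (4607·4607 + 188·336·336, 4607·336 + 336·4607) = (42448897, 3095904)
(x_3, y_3) = (4607·42448897 + 188·336·3095904, 4607·3095904 + 336·42448897) = (391124132351, 28525659120)
(x_4, y_4) = (4607·391124132351 + 188·336·28525659120, 4607·28525659120 + 336·391124132351) = (3603817713033217, 262835420035776)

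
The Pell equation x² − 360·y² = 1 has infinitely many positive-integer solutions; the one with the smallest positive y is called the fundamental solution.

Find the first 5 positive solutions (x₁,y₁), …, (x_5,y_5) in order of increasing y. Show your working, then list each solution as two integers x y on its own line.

d=360: √d = [18; 1,36] (ℓ=2, even), read p_1/q_1
a_0=18:  p_0=18·1+0=18,  q_0=18·0+1=1
a_1=1:  p_1=1·18+1=19,  q_1=1·1+0=1
(x₁, y₁) = (19, 1);  19² − 360·1² = 1 ✓
(19+1√360)^2 = 721 + 38√360
(19+1√360)^3 = 27379 + 1443√360
(19+1√360)^4 = 1039681 + 54796√360
(19+1√360)^5 = 39480499 + 2080805√360

19 1
721 38
27379 1443
1039681 54796
39480499 2080805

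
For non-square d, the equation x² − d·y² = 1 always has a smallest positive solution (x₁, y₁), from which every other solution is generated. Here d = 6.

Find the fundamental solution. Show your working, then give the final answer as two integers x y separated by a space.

5 2

[2; 2,4] for √6; ℓ=2 ⇒ convergent index 1
k=0  a_k=2  p_k/q_k = 2/1
k=1  a_k=2  p_k/q_k = 5/2
→ (5, 2).  Check: 5²=25, 6·2²=24, difference 1.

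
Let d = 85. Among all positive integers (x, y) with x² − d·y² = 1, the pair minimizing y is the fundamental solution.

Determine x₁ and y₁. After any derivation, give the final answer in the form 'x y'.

285769 30996

d=85: √d = [9; 4,1,1,4,18] (ℓ=5, odd), read p_9/q_9
i=0: a=9 ⇒ p=9, q=1
i=1: a=4 ⇒ p=37, q=4
i=2: a=1 ⇒ p=46, q=5
i=3: a=1 ⇒ p=83, q=9
i=4: a=4 ⇒ p=378, q=41
i=5: a=18 ⇒ p=6887, q=747
…
i=7: a=1 ⇒ p=34813, q=3776
i=8: a=1 ⇒ p=62739, q=6805
i=9: a=4 ⇒ p=285769, q=30996
→ (285769, 30996).  Check: 285769²=81663921361, 85·30996²=81663921360, difference 1.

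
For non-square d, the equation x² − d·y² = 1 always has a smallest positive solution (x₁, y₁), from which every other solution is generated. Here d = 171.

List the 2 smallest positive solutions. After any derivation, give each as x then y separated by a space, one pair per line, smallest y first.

170 13
57799 4420

[13; 13,26] for √171; ℓ=2 ⇒ convergent index 1
a_0=13:  p_0=13·1+0=13,  q_0=13·0+1=1
a_1=13:  p_1=13·13+1=170,  q_1=13·1+0=13
(x₁, y₁) = (170, 13);  170² − 171·13² = 1 ✓
(x_2, y_2) = (170·170 + 171·13·13, 170·13 + 13·170) = (57799, 4420)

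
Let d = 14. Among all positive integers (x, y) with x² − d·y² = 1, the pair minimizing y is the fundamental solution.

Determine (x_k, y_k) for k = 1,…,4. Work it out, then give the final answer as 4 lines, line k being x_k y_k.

15 4
449 120
13455 3596
403201 107760

[3; 1,2,1,6] for √14; ℓ=4 ⇒ convergent index 3
k=0  a_k=3  p_k/q_k = 3/1
…
k=2  a_k=2  p_k/q_k = 11/3
k=3  a_k=1  p_k/q_k = 15/4
(x₁, y₁) = (15, 4);  15² − 14·4² = 1 ✓
n=2: (15,4)∘(15,4) = (15·15+14·4·4, 15·4+4·15) = (449,120)
n=3: (449,120)∘(15,4) = (15·449+14·4·120, 15·120+4·449) = (13455,3596)
n=4: (13455,3596)∘(15,4) = (15·13455+14·4·3596, 15·3596+4·13455) = (403201,107760)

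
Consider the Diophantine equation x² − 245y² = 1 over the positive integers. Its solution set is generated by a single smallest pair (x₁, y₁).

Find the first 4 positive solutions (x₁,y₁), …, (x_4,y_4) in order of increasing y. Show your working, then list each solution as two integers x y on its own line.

51841 3312
5374978561 343394784
557288527109761 35603857991376
57780789062419261441 3691479203918451648

√245 → a₀=15, period (1,1,1,7,6,7,1,1,1,30); ℓ=10 even so k=9
a_0=15:  p_0=15·1+0=15,  q_0=15·0+1=1
…
a_2=1:  p_2=1·16+15=31,  q_2=1·1+1=2
…
a_4=7:  p_4=7·47+31=360,  q_4=7·3+2=23
…
a_7=1:  p_7=1·15809+2207=18016,  q_7=1·1010+141=1151
a_8=1:  p_8=1·18016+15809=33825,  q_8=1·1151+1010=2161
a_9=1:  p_9=1·33825+18016=51841,  q_9=1·2161+1151=3312
→ (51841, 3312).  Check: 51841²=2687489281, 245·3312²=2687489280, difference 1.
n=2: (51841,3312)∘(51841,3312) = (51841·51841+245·3312·3312, 51841·3312+3312·51841) = (5374978561,343394784)
n=3: (5374978561,343394784)∘(51841,3312) = (51841·5374978561+245·3312·343394784, 51841·343394784+3312·5374978561) = (557288527109761,35603857991376)
n=4: (557288527109761,35603857991376)∘(51841,3312) = (51841·557288527109761+245·3312·35603857991376, 51841·35603857991376+3312·557288527109761) = (57780789062419261441,3691479203918451648)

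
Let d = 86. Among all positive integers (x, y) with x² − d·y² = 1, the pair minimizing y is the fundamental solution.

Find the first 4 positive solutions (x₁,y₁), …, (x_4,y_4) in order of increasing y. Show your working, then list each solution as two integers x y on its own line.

√86 → a₀=9, period (3,1,1,1,8,1,1,1,3,18); ℓ=10 even so k=9
a_0=9:  p_0=9·1+0=9,  q_0=9·0+1=1
…
a_2=1:  p_2=1·28+9=37,  q_2=1·3+1=4
…
a_4=1:  p_4=1·65+37=102,  q_4=1·7+4=11
a_5=8:  p_5=8·102+65=881,  q_5=8·11+7=95
…
a_7=1:  p_7=1·983+881=1864,  q_7=1·106+95=201
a_8=1:  p_8=1·1864+983=2847,  q_8=1·201+106=307
a_9=3:  p_9=3·2847+1864=10405,  q_9=3·307+201=1122
fundamental: x₁=10405, y₁=1122  (since 108264025 − 86·1258884 = 1)
k=2:  x_2 = 10405·10405+86·1122·1122 = 216528049,  y_2 = 10405·1122+1122·10405 = 23348820
k=3:  x_3 = 10405·216528049+86·1122·23348820 = 4505948689285,  y_3 = 10405·23348820+1122·216528049 = 485888943078
k=4:  x_4 = 10405·4505948689285+86·1122·485888943078 = 93768792007492801,  y_4 = 10405·485888943078+1122·4505948689285 = 10111348882104360

10405 1122
216528049 23348820
4505948689285 485888943078
93768792007492801 10111348882104360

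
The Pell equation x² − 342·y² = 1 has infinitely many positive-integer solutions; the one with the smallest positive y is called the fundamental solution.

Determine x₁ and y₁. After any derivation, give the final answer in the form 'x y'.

√342 = [18; 2,36, …], period ℓ=2 (even) → k=1
a_0=18:  p_0=18·1+0=18,  q_0=18·0+1=1
a_1=2:  p_1=2·18+1=37,  q_1=2·1+0=2
→ (37, 2).  Check: 37²=1369, 342·2²=1368, difference 1.

37 2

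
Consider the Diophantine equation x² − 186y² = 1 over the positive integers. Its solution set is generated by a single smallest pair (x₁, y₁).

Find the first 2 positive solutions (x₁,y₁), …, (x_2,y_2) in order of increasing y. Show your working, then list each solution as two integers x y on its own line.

7501 550
112530001 8251100

√186 → a₀=13, period (1,1,1,3,4,3,1,1,1,26); ℓ=10 even so k=9
k=0  a_k=13  p_k/q_k = 13/1
…
k=2  a_k=1  p_k/q_k = 27/2
…
k=4  a_k=3  p_k/q_k = 150/11
…
k=7  a_k=1  p_k/q_k = 2714/199
k=8  a_k=1  p_k/q_k = 4787/351
k=9  a_k=1  p_k/q_k = 7501/550
(x₁, y₁) = (7501, 550);  7501² − 186·550² = 1 ✓
k=2:  x_2 = 7501·7501+186·550·550 = 112530001,  y_2 = 7501·550+550·7501 = 8251100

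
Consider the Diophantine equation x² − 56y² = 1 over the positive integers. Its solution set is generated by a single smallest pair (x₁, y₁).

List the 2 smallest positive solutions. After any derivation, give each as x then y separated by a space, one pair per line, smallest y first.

15 2
449 60

d=56: √d = [7; 2,14] (ℓ=2, even), read p_1/q_1
step 0: (7, 1)  from 7·(1,0) + (0,1)
step 1: (15, 2)  from 2·(7,1) + (1,0)
(x₁, y₁) = (15, 2);  15² − 56·2² = 1 ✓
n=2: (15,2)∘(15,2) = (15·15+56·2·2, 15·2+2·15) = (449,60)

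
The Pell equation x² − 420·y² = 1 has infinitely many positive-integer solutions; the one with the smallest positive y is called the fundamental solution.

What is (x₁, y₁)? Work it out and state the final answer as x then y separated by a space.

√420 = [20; 2,40, …], period ℓ=2 (even) → k=1
step 0: (20, 1)  from 20·(1,0) + (0,1)
step 1: (41, 2)  from 2·(20,1) + (1,0)
fundamental: x₁=41, y₁=2  (since 1681 − 420·4 = 1)

41 2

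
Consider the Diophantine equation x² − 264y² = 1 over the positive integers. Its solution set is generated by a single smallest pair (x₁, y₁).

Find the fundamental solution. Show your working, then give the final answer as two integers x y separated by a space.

√264 → a₀=16, period (4,32); ℓ=2 even so k=1
a_0=16:  p_0=16·1+0=16,  q_0=16·0+1=1
a_1=4:  p_1=4·16+1=65,  q_1=4·1+0=4
→ (65, 4).  Check: 65²=4225, 264·4²=4224, difference 1.

65 4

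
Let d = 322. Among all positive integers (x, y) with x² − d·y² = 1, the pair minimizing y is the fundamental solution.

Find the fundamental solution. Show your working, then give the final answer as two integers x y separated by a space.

[17; 1,16,1,34] for √322; ℓ=4 ⇒ convergent index 3
i=0: a=17 ⇒ p=17, q=1
i=1: a=1 ⇒ p=18, q=1
i=2: a=16 ⇒ p=305, q=17
i=3: a=1 ⇒ p=323, q=18
→ (323, 18).  Check: 323²=104329, 322·18²=104328, difference 1.

323 18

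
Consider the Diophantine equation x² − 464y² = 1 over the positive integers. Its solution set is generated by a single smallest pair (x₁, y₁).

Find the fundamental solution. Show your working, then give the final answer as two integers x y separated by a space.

√464 → a₀=21, period (1,1,5,1,1,1,5,1,1,42); ℓ=10 even so k=9
a_0=21:  p_0=21·1+0=21,  q_0=21·0+1=1
…
a_7=5:  p_7=5·797+517=4502,  q_7=5·37+24=209
a_8=1:  p_8=1·4502+797=5299,  q_8=1·209+37=246
a_9=1:  p_9=1·5299+4502=9801,  q_9=1·246+209=455
fundamental: x₁=9801, y₁=455  (since 96059601 − 464·207025 = 1)

9801 455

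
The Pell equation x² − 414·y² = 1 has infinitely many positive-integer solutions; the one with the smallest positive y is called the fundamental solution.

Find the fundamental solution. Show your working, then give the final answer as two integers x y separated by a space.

24335 1196

√414 → a₀=20, period (2,1,7,2,7,1,2,40); ℓ=8 even so k=7
step 0: (20, 1)  from 20·(1,0) + (0,1)
step 1: (41, 2)  from 2·(20,1) + (1,0)
step 2: (61, 3)  from 1·(41,2) + (20,1)
…
step 4: (997, 49)  from 2·(468,23) + (61,3)
step 5: (7447, 366)  from 7·(997,49) + (468,23)
step 6: (8444, 415)  from 1·(7447,366) + (997,49)
step 7: (24335, 1196)  from 2·(8444,415) + (7447,366)
fundamental: x₁=24335, y₁=1196  (since 592192225 − 414·1430416 = 1)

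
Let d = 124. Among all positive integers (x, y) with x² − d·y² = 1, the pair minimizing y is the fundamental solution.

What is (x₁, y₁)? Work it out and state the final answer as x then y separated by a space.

4620799 414960

√124 = [11; 7,2,1,1,1,…,2,7,22, …], period ℓ=16 (even) → k=15
k=0  a_k=11  p_k/q_k = 11/1
…
k=8  a_k=4  p_k/q_k = 14543/1306
…
k=10  a_k=3  p_k/q_k = 67292/6043
k=11  a_k=1  p_k/q_k = 84875/7622
k=12  a_k=1  p_k/q_k = 152167/13665
…
k=14  a_k=2  p_k/q_k = 626251/56239
k=15  a_k=7  p_k/q_k = 4620799/414960
fundamental: x₁=4620799, y₁=414960  (since 21351783398401 − 124·172191801600 = 1)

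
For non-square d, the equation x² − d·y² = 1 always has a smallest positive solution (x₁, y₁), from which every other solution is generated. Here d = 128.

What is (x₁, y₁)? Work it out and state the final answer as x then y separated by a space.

√128 = [11; 3,5,3,22, …], period ℓ=4 (even) → k=3
step 0: (11, 1)  from 11·(1,0) + (0,1)
…
step 2: (181, 16)  from 5·(34,3) + (11,1)
step 3: (577, 51)  from 3·(181,16) + (34,3)
→ (577, 51).  Check: 577²=332929, 128·51²=332928, difference 1.

577 51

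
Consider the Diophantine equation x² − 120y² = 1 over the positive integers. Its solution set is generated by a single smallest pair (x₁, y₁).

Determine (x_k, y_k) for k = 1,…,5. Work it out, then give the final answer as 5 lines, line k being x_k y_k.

11 1
241 22
5291 483
116161 10604
2550251 232805

d=120: √d = [10; 1,20] (ℓ=2, even), read p_1/q_1
a_0=10:  p_0=10·1+0=10,  q_0=10·0+1=1
a_1=1:  p_1=1·10+1=11,  q_1=1·1+0=1
→ (11, 1).  Check: 11²=121, 120·1²=120, difference 1.
(x_2, y_2) = (11·11 + 120·1·1, 11·1 + 1·11) = (241, 22)
(x_3, y_3) = (11·241 + 120·1·22, 11·22 + 1·241) = (5291, 483)
(x_4, y_4) = (11·5291 + 120·1·483, 11·483 + 1·5291) = (116161, 10604)
(x_5, y_5) = (11·116161 + 120·1·10604, 11·10604 + 1·116161) = (2550251, 232805)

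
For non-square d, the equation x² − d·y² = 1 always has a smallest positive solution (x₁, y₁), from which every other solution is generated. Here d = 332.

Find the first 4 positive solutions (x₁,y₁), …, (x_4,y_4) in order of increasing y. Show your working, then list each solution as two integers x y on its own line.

√332 = [18; 4,1,1,8,1,1,4,36, …], period ℓ=8 (even) → k=7
k=0  a_k=18  p_k/q_k = 18/1
…
k=2  a_k=1  p_k/q_k = 91/5
k=3  a_k=1  p_k/q_k = 164/9
k=4  a_k=8  p_k/q_k = 1403/77
k=5  a_k=1  p_k/q_k = 1567/86
k=6  a_k=1  p_k/q_k = 2970/163
k=7  a_k=4  p_k/q_k = 13447/738
(x₁, y₁) = (13447, 738);  13447² − 332·738² = 1 ✓
(x_2, y_2) = (13447·13447 + 332·738·738, 13447·738 + 738·13447) = (361643617, 19847772)
(x_3, y_3) = (13447·361643617 + 332·738·19847772, 13447·19847772 + 738·361643617) = (9726043422151, 533785979430)
(x_4, y_4) = (13447·9726043422151 + 332·738·533785979430, 13447·533785979430 + 738·9726043422151) = (261572211433685377, 14355640110942648)

13447 738
361643617 19847772
9726043422151 533785979430
261572211433685377 14355640110942648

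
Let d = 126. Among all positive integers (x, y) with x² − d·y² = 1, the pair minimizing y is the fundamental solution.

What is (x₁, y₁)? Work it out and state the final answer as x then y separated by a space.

449 40

√126 → a₀=11, period (4,2,4,22); ℓ=4 even so k=3
step 0: (11, 1)  from 11·(1,0) + (0,1)
…
step 2: (101, 9)  from 2·(45,4) + (11,1)
step 3: (449, 40)  from 4·(101,9) + (45,4)
(x₁, y₁) = (449, 40);  449² − 126·40² = 1 ✓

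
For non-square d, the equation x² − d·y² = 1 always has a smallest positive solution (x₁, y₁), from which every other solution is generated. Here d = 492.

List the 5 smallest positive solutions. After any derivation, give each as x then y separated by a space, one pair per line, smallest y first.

√492 = [22; 5,1,1,10,1,1,5,44, …], period ℓ=8 (even) → k=7
step 0: (22, 1)  from 22·(1,0) + (0,1)
…
step 3: (244, 11)  from 1·(133,6) + (111,5)
step 4: (2573, 116)  from 10·(244,11) + (133,6)
…
step 6: (5390, 243)  from 1·(2817,127) + (2573,116)
step 7: (29767, 1342)  from 5·(5390,243) + (2817,127)
(x₁, y₁) = (29767, 1342);  29767² − 492·1342² = 1 ✓
k=2:  x_2 = 29767·29767+492·1342·1342 = 1772148577,  y_2 = 29767·1342+1342·29767 = 79894628
k=3:  x_3 = 29767·1772148577+492·1342·79894628 = 105503093353351,  y_3 = 29767·79894628+1342·1772148577 = 4756446782010
k=4:  x_4 = 29767·105503093353351+492·1342·4756446782010 = 6281021157926249857,  y_4 = 29767·4756446782010+1342·105503093353351 = 283170302640288712
k=5:  x_5 = 29767·6281021157926249857+492·1342·283170302640288712 = 373934313510478265633287,  y_5 = 29767·283170302640288712+1342·6281021157926249857 = 16858260792630501398198

29767 1342
1772148577 79894628
105503093353351 4756446782010
6281021157926249857 283170302640288712
373934313510478265633287 16858260792630501398198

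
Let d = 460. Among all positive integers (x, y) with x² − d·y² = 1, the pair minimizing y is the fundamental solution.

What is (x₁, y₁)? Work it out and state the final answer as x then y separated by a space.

d=460: √d = [21; 2,4,3,1,2,10,2,1,3,4,2,42] (ℓ=12, even), read p_11/q_11
k=0  a_k=21  p_k/q_k = 21/1
…
k=2  a_k=4  p_k/q_k = 193/9
k=3  a_k=3  p_k/q_k = 622/29
k=4  a_k=1  p_k/q_k = 815/38
…
k=10  a_k=4  p_k/q_k = 1135029/52921
k=11  a_k=2  p_k/q_k = 2535751/118230
fundamental: x₁=2535751, y₁=118230  (since 6430033134001 − 460·13978332900 = 1)

2535751 118230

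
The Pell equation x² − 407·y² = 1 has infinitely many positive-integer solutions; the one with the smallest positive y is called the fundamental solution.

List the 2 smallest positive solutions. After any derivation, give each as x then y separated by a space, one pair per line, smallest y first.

[20; 5,1,2,1,5,40] for √407; ℓ=6 ⇒ convergent index 5
i=0: a=20 ⇒ p=20, q=1
…
i=2: a=1 ⇒ p=121, q=6
…
i=4: a=1 ⇒ p=464, q=23
i=5: a=5 ⇒ p=2663, q=132
→ (2663, 132).  Check: 2663²=7091569, 407·132²=7091568, difference 1.
k=2:  x_2 = 2663·2663+407·132·132 = 14183137,  y_2 = 2663·132+132·2663 = 703032

2663 132
14183137 703032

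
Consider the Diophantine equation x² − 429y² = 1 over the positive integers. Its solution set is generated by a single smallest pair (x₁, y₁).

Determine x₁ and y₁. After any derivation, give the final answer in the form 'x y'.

1524095 73584

d=429: √d = [20; 1,2,2,9,1,12,1,9,2,2,1,40] (ℓ=12, even), read p_11/q_11
a_0=20:  p_0=20·1+0=20,  q_0=20·0+1=1
…
a_3=2:  p_3=2·62+21=145,  q_3=2·3+1=7
…
a_7=1:  p_7=1·19511+1512=21023,  q_7=1·942+73=1015
a_8=9:  p_8=9·21023+19511=208718,  q_8=9·1015+942=10077
a_9=2:  p_9=2·208718+21023=438459,  q_9=2·10077+1015=21169
a_10=2:  p_10=2·438459+208718=1085636,  q_10=2·21169+10077=52415
a_11=1:  p_11=1·1085636+438459=1524095,  q_11=1·52415+21169=73584
→ (1524095, 73584).  Check: 1524095²=2322865569025, 429·73584²=2322865569024, difference 1.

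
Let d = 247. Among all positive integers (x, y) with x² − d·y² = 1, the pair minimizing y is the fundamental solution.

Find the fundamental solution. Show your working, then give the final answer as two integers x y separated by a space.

85292 5427

d=247: √d = [15; 1,2,1,1,9,1,9,1,1,2,1,30] (ℓ=12, even), read p_11/q_11
a_0=15:  p_0=15·1+0=15,  q_0=15·0+1=1
…
a_2=2:  p_2=2·16+15=47,  q_2=2·1+1=3
…
a_4=1:  p_4=1·63+47=110,  q_4=1·4+3=7
…
a_6=1:  p_6=1·1053+110=1163,  q_6=1·67+7=74
…
a_9=1:  p_9=1·12683+11520=24203,  q_9=1·807+733=1540
a_10=2:  p_10=2·24203+12683=61089,  q_10=2·1540+807=3887
a_11=1:  p_11=1·61089+24203=85292,  q_11=1·3887+1540=5427
fundamental: x₁=85292, y₁=5427  (since 7274725264 − 247·29452329 = 1)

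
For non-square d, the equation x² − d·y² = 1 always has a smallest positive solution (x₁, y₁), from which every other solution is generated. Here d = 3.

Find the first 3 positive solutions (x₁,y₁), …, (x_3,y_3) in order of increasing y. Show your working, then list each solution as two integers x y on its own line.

2 1
7 4
26 15

√3 = [1; 1,2, …], period ℓ=2 (even) → k=1
a_0=1:  p_0=1·1+0=1,  q_0=1·0+1=1
a_1=1:  p_1=1·1+1=2,  q_1=1·1+0=1
→ (2, 1).  Check: 2²=4, 3·1²=3, difference 1.
(2+1√3)^2 = 7 + 4√3
(2+1√3)^3 = 26 + 15√3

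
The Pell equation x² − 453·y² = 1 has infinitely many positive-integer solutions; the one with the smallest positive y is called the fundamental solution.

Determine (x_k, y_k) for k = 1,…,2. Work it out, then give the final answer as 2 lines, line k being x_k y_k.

1653751 77700
5469784740001 256992905400

d=453: √d = [21; 3,1,1,10,14,10,1,1,3,42] (ℓ=10, even), read p_9/q_9
k=0  a_k=21  p_k/q_k = 21/1
…
k=6  a_k=10  p_k/q_k = 223565/10504
k=7  a_k=1  p_k/q_k = 245764/11547
k=8  a_k=1  p_k/q_k = 469329/22051
k=9  a_k=3  p_k/q_k = 1653751/77700
→ (1653751, 77700).  Check: 1653751²=2734892370001, 453·77700²=2734892370000, difference 1.
(1653751+77700√453)^2 = 5469784740001 + 256992905400√453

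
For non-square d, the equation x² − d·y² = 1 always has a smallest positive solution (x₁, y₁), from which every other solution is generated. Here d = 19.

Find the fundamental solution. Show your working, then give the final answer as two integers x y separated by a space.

√19 → a₀=4, period (2,1,3,1,2,8); ℓ=6 even so k=5
step 0: (4, 1)  from 4·(1,0) + (0,1)
…
step 4: (61, 14)  from 1·(48,11) + (13,3)
step 5: (170, 39)  from 2·(61,14) + (48,11)
→ (170, 39).  Check: 170²=28900, 19·39²=28899, difference 1.

170 39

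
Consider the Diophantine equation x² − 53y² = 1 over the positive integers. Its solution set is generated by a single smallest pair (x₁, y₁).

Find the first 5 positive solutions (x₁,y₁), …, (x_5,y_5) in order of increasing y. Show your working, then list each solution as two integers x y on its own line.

66249 9100
8777860001 1205731800
1163048894346249 159757052027300
154101652394311440001 21167489878307463600
20418160737778428282906249 2804650073736225260045500

[7; 3,1,1,3,14] for √53; ℓ=5 ⇒ convergent index 9
k=0  a_k=7  p_k/q_k = 7/1
k=1  a_k=3  p_k/q_k = 22/3
k=2  a_k=1  p_k/q_k = 29/4
…
k=6  a_k=3  p_k/q_k = 7979/1096
k=7  a_k=1  p_k/q_k = 10578/1453
k=8  a_k=1  p_k/q_k = 18557/2549
k=9  a_k=3  p_k/q_k = 66249/9100
fundamental: x₁=66249, y₁=9100  (since 4388930001 − 53·82810000 = 1)
(x_2, y_2) = (66249·66249 + 53·9100·9100, 66249·9100 + 9100·66249) = (8777860001, 1205731800)
(x_3, y_3) = (66249·8777860001 + 53·9100·1205731800, 66249·1205731800 + 9100·8777860001) = (1163048894346249, 159757052027300)
(x_4, y_4) = (66249·1163048894346249 + 53·9100·159757052027300, 66249·159757052027300 + 9100·1163048894346249) = (154101652394311440001, 21167489878307463600)
(x_5, y_5) = (66249·154101652394311440001 + 53·9100·21167489878307463600, 66249·21167489878307463600 + 9100·154101652394311440001) = (20418160737778428282906249, 2804650073736225260045500)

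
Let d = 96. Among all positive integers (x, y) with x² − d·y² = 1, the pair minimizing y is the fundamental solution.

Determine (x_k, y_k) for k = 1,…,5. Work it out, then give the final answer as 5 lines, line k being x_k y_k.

d=96: √d = [9; 1,3,1,18] (ℓ=4, even), read p_3/q_3
a_0=9:  p_0=9·1+0=9,  q_0=9·0+1=1
a_1=1:  p_1=1·9+1=10,  q_1=1·1+0=1
a_2=3:  p_2=3·10+9=39,  q_2=3·1+1=4
a_3=1:  p_3=1·39+10=49,  q_3=1·4+1=5
→ (49, 5).  Check: 49²=2401, 96·5²=2400, difference 1.
(49+5√96)^2 = 4801 + 490√96
(49+5√96)^3 = 470449 + 48015√96
(49+5√96)^4 = 46099201 + 4704980√96
(49+5√96)^5 = 4517251249 + 461040025√96

49 5
4801 490
470449 48015
46099201 4704980
4517251249 461040025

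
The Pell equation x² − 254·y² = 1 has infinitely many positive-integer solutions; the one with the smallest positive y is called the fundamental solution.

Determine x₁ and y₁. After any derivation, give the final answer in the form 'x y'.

255 16

√254 = [15; 1,14,1,30, …], period ℓ=4 (even) → k=3
step 0: (15, 1)  from 15·(1,0) + (0,1)
…
step 2: (239, 15)  from 14·(16,1) + (15,1)
step 3: (255, 16)  from 1·(239,15) + (16,1)
(x₁, y₁) = (255, 16);  255² − 254·16² = 1 ✓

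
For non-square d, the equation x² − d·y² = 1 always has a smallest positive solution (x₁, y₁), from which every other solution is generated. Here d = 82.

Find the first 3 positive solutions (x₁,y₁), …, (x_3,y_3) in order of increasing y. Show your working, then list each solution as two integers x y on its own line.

163 18
53137 5868
17322499 1912950

√82 = [9; 18, …], period ℓ=1 (odd) → k=1
i=0: a=9 ⇒ p=9, q=1
i=1: a=18 ⇒ p=163, q=18
→ (163, 18).  Check: 163²=26569, 82·18²=26568, difference 1.
(163+18√82)^2 = 53137 + 5868√82
(163+18√82)^3 = 17322499 + 1912950√82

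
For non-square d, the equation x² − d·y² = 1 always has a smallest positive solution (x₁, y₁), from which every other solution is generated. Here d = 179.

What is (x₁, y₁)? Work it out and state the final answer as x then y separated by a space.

4190210 313191

[13; 2,1,1,1,3,…,1,2,26] for √179; ℓ=14 ⇒ convergent index 13
i=0: a=13 ⇒ p=13, q=1
…
i=2: a=1 ⇒ p=40, q=3
i=3: a=1 ⇒ p=67, q=5
i=4: a=1 ⇒ p=107, q=8
i=5: a=3 ⇒ p=388, q=29
i=6: a=5 ⇒ p=2047, q=153
…
i=12: a=1 ⇒ p=1588459, q=118727
i=13: a=2 ⇒ p=4190210, q=313191
fundamental: x₁=4190210, y₁=313191  (since 17557859844100 − 179·98088602481 = 1)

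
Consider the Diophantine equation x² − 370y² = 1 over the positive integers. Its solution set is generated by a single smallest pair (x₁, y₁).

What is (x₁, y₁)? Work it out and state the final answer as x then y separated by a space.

d=370: √d = [19; 4,4,38] (ℓ=3, odd), read p_5/q_5
a_0=19:  p_0=19·1+0=19,  q_0=19·0+1=1
…
a_3=38:  p_3=38·327+77=12503,  q_3=38·17+4=650
a_4=4:  p_4=4·12503+327=50339,  q_4=4·650+17=2617
a_5=4:  p_5=4·50339+12503=213859,  q_5=4·2617+650=11118
→ (213859, 11118).  Check: 213859²=45735671881, 370·11118²=45735671880, difference 1.

213859 11118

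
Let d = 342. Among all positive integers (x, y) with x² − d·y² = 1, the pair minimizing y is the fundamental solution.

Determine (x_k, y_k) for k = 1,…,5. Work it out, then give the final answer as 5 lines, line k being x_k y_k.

d=342: √d = [18; 2,36] (ℓ=2, even), read p_1/q_1
k=0  a_k=18  p_k/q_k = 18/1
k=1  a_k=2  p_k/q_k = 37/2
→ (37, 2).  Check: 37²=1369, 342·2²=1368, difference 1.
(37+2√342)^2 = 2737 + 148√342
(37+2√342)^3 = 202501 + 10950√342
(37+2√342)^4 = 14982337 + 810152√342
(37+2√342)^5 = 1108490437 + 59940298√342

37 2
2737 148
202501 10950
14982337 810152
1108490437 59940298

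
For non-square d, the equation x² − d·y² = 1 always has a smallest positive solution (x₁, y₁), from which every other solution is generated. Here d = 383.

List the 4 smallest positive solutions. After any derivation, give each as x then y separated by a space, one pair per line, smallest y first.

18768 959
704475647 35997024
26443197867024 1351184291905
992571874432137217 50718053544949056

√383 → a₀=19, period (1,1,3,19,3,1,1,38); ℓ=8 even so k=7
i=0: a=19 ⇒ p=19, q=1
i=1: a=1 ⇒ p=20, q=1
…
i=6: a=1 ⇒ p=10705, q=547
i=7: a=1 ⇒ p=18768, q=959
(x₁, y₁) = (18768, 959);  18768² − 383·959² = 1 ✓
k=2:  x_2 = 18768·18768+383·959·959 = 704475647,  y_2 = 18768·959+959·18768 = 35997024
k=3:  x_3 = 18768·704475647+383·959·35997024 = 26443197867024,  y_3 = 18768·35997024+959·704475647 = 1351184291905
k=4:  x_4 = 18768·26443197867024+383·959·1351184291905 = 992571874432137217,  y_4 = 18768·1351184291905+959·26443197867024 = 50718053544949056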